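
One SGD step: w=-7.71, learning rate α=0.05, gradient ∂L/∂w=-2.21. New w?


w_new = w - α·∇
= -7.71 - 0.05·-2.21
= -7.71 + 0.1105
= -7.5995

-7.5995


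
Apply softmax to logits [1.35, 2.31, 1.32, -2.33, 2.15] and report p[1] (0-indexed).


Exponentials: e^1.35=3.8574, e^2.31=10.0744, e^1.32=3.7434, e^-2.33=0.0973, e^2.15=8.5849
Sum = 26.3574
Softmax = [0.1464, 0.3822, 0.142, 0.0037, 0.3257]
p[1] = 10.0744/26.3574 = 0.3822

0.3822


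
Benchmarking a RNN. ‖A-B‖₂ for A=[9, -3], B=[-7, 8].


d = √((9+ 7)² + (-3-8)²)
  = √(256 + 121)
  = √377 = 19.4165

19.4165


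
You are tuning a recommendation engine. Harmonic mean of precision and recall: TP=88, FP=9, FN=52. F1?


Precision = 88/97 = 0.9072
Recall = 88/140 = 0.6286
F1 = 2·P·R/(P+R) = 2·TP/(2·TP+FP+FN) = 176/(176+9+52) = 176/237 = 0.7426

0.7426


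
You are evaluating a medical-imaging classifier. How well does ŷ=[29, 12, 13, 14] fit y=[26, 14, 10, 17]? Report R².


ȳ = 16.75
SS_res = Σ(y-ŷ)² = 31
SS_tot = Σ(y-ȳ)² = 138.75
R² = 1 - SS_res/SS_tot = 1 - 0.2234 = 0.7766

0.7766


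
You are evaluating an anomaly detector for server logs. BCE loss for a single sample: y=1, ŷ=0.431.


BCE = -[y·ln(p) + (1-y)·ln(1-p)]
= -1·ln(0.431) - 0
= -ln(0.431) = 0.8416

0.8416


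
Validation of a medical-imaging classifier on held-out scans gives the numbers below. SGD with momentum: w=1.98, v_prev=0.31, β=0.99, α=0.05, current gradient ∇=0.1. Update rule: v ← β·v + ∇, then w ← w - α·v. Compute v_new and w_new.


v_new = 0.99·0.31 + 0.1 = 0.3069 + 0.1 = 0.4069
w_new = 1.98 - 0.05·0.4069 = 1.98 - 0.020345 = 1.959655

v_new=0.4069, w_new=1.959655


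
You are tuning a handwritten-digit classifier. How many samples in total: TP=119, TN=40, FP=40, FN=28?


Total = TP + TN + FP + FN
= 119 + 40 + 40 + 28
= 227
(Predicted positive: 159, predicted negative: 68)

227


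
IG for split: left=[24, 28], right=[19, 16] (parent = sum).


Parent = [43, 44], H_parent = 0.9999
H_left = 0.9957 (n=52), H_right = 0.9947 (n=35)
H_children = (52/87)·0.9957 + (35/87)·0.9947 = 0.9953
IG = 0.9999 - 0.9953 = 0.0046

0.0046


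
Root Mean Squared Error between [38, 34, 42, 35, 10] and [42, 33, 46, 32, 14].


MSE = 58/5 = 11.6
RMSE = √(58/5) = 3.4059

3.4059


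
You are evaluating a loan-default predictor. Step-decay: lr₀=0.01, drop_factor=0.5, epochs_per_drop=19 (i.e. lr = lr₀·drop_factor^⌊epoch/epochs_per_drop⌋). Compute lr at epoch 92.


n_drops = ⌊92/19⌋ = 4
lr = 0.01·0.5^4 = 0.01·0.0625 = 0.000625

0.000625


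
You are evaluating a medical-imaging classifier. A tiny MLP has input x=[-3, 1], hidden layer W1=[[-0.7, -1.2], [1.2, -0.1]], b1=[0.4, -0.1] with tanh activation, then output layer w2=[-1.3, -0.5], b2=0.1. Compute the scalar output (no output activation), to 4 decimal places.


z1[0] = (-0.7)·(-3) + (-1.2)·(1) + 0.4 = 1.3
z1[1] = (1.2)·(-3) + (-0.1)·(1) - 0.1 = -3.8
h = tanh(z1) = [0.8617, -0.999]
output = (-1.3)·(0.8617) + (-0.5)·(-0.999) + 0.1 = -0.5207

-0.5207


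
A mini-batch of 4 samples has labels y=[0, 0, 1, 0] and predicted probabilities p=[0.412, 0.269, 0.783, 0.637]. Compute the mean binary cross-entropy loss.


L[0] = -ln(1-0.412) = -ln(0.588) = 0.531
L[1] = -ln(1-0.269) = -ln(0.731) = 0.3133
L[2] = -ln(0.783) = 0.2446
L[3] = -ln(1-0.637) = -ln(0.363) = 1.0134
mean = (0.531 + 0.3133 + 0.2446 + 1.0134)/4 = 0.5256

0.5256


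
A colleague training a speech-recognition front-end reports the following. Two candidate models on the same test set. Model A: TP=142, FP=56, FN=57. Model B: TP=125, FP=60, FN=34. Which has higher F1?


Model A: P=142/198=0.7172, R=142/199=0.7136, F1=2PR/(P+R)=2TP/(2TP+FP+FN)=284/397=0.7154
Model B: P=125/185=0.6757, R=125/159=0.7862, F1=2PR/(P+R)=2TP/(2TP+FP+FN)=250/344=0.7267
0.7154 < 0.7267 → Model B

Model B


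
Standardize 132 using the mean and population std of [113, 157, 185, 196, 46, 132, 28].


μ = 122.4286, σ = 60.3108
z = (132 - 122.4286)/60.3108 = 0.1587

0.1587


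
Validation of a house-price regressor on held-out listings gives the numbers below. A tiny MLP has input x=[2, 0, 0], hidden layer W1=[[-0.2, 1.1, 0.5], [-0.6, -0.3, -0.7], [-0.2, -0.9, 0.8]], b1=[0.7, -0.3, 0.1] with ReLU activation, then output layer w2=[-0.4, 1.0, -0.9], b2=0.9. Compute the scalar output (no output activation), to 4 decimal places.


z1[0] = (-0.2)·(2) + (1.1)·(0) + (0.5)·(0) + 0.7 = 0.3
z1[1] = (-0.6)·(2) + (-0.3)·(0) + (-0.7)·(0) - 0.3 = -1.5
z1[2] = (-0.2)·(2) + (-0.9)·(0) + (0.8)·(0) + 0.1 = -0.3
h = ReLU(z1) = [0.3, 0.0, 0.0]
output = (-0.4)·(0.3) + (1.0)·(0.0) + (-0.9)·(0.0) + 0.9 = 0.78

0.78


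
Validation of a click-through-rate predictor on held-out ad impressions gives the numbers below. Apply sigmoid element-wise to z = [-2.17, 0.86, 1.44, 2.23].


σ(-2.17) = 1/(1+e^2.17) = 0.1025
σ(0.86) = 1/(1+e^-0.86) = 0.7027
σ(1.44) = 1/(1+e^-1.44) = 0.8085
σ(2.23) = 1/(1+e^-2.23) = 0.9029
result = [0.1025, 0.7027, 0.8085, 0.9029]

[0.1025, 0.7027, 0.8085, 0.9029]


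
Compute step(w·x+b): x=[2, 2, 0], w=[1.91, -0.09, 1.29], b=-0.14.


z = (2)·(1.91) + (2)·(-0.09) + (0)·(1.29) - 0.14
  = 3.5
step(z) = 1 (z≥0)

1


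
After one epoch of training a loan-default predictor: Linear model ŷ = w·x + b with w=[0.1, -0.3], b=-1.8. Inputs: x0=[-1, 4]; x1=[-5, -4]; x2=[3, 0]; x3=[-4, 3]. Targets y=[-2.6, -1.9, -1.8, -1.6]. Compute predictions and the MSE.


ŷ0 = (0.1)·(-1) + (-0.3)·(4) - 1.8 = -3.1
ŷ1 = (0.1)·(-5) + (-0.3)·(-4) - 1.8 = -1.1
ŷ2 = (0.1)·(3) + (-0.3)·(0) - 1.8 = -1.5
ŷ3 = (0.1)·(-4) + (-0.3)·(3) - 1.8 = -3.1
errors² = [0.25, 0.64, 0.09, 2.25]
MSE = 3.2300/4 = 0.8075

0.8075


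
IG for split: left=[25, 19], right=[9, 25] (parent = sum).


Parent = [34, 44], H_parent = 0.9881
H_left = 0.9865 (n=44), H_right = 0.8338 (n=34)
H_children = (44/78)·0.9865 + (34/78)·0.8338 = 0.9199
IG = 0.9881 - 0.9199 = 0.0682

0.0682


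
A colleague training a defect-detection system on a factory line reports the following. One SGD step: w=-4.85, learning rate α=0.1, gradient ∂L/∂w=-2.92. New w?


w_new = w - α·∇
= -4.85 - 0.1·-2.92
= -4.85 + 0.292
= -4.558

-4.558


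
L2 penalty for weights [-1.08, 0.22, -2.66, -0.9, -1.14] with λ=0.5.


‖w‖₂² = (-1.08)² + (0.22)² + (-2.66)² + (-0.9)² + (-1.14)²
     = 1.1664 + 0.0484 + 7.0756 + 0.81 + 1.2996
     = 10.4
λ·‖w‖₂² = 0.5·10.4 = 5.2

5.2


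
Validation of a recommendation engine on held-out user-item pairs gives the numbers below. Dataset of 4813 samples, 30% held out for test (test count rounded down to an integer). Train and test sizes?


Test = ⌊4813·30/100⌋ = 1443
Train = 4813 - 1443 = 3370

Train: 3370, Test: 1443


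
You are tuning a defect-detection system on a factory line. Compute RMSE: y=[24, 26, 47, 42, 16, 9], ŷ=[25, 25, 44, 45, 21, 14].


MSE = 70/6 = 11.6667
RMSE = √(70/6) = 3.4157

3.4157


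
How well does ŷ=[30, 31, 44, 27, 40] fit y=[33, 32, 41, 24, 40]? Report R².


ȳ = 34
SS_res = Σ(y-ŷ)² = 28
SS_tot = Σ(y-ȳ)² = 190
R² = 1 - SS_res/SS_tot = 1 - 0.1474 = 0.8526

0.8526


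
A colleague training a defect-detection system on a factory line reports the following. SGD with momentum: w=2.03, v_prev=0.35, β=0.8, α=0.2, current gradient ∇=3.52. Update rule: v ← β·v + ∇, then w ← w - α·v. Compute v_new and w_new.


v_new = 0.8·0.35 + 3.52 = 0.28 + 3.52 = 3.8
w_new = 2.03 - 0.2·3.8 = 2.03 - 0.76 = 1.27

v_new=3.8, w_new=1.27


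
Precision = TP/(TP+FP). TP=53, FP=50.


Precision = TP/(TP+FP)
= 53/(53+50)
= 53/103 = 51.46%

51.46%


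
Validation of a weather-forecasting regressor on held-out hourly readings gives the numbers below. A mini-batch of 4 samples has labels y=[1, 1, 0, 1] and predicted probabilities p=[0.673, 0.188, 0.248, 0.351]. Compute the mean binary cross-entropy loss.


L[0] = -ln(0.673) = 0.396
L[1] = -ln(0.188) = 1.6713
L[2] = -ln(1-0.248) = -ln(0.752) = 0.285
L[3] = -ln(0.351) = 1.047
mean = (0.396 + 1.6713 + 0.285 + 1.047)/4 = 0.8498

0.8498


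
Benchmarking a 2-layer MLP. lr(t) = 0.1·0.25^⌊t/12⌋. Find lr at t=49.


n_drops = ⌊49/12⌋ = 4
lr = 0.1·0.25^4 = 0.1·0.00390625 = 0.000390625

0.000390625


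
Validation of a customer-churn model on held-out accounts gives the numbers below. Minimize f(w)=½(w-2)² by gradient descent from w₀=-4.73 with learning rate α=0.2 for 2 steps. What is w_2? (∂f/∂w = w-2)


step 1: grad = -4.73-2 = -6.73; w = -4.73 - 0.2·(-6.73) = -3.384
step 2: grad = -3.384-2 = -5.384; w = -3.384 - 0.2·(-5.384) = -2.3072

-2.3072


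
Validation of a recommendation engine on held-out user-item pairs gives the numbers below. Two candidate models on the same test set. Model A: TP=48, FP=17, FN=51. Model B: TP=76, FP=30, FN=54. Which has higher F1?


Model A: P=48/65=0.7385, R=48/99=0.4848, F1=2PR/(P+R)=2TP/(2TP+FP+FN)=96/164=0.5854
Model B: P=76/106=0.717, R=76/130=0.5846, F1=2PR/(P+R)=2TP/(2TP+FP+FN)=152/236=0.6441
0.5854 < 0.6441 → Model B

Model B


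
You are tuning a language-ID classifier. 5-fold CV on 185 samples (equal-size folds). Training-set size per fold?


Fold size = 185/5 = 37
Training per fold = 185 - 37 = 148

148


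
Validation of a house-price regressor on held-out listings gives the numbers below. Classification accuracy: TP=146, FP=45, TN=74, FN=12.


Accuracy = (TP+TN)/(TP+TN+FP+FN)
= (146+74)/(277)
= 220/277 = 79.42%

79.42%


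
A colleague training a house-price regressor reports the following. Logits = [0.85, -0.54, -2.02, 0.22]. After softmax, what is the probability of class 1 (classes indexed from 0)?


Exponentials: e^0.85=2.3396, e^-0.54=0.5827, e^-2.02=0.1327, e^0.22=1.2461
Sum = 4.3011
Softmax = [0.544, 0.1355, 0.0308, 0.2897]
p[1] = 0.5827/4.3011 = 0.1355

0.1355


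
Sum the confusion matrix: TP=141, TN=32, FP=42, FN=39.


Total = TP + TN + FP + FN
= 141 + 32 + 42 + 39
= 254
(Predicted positive: 183, predicted negative: 71)

254


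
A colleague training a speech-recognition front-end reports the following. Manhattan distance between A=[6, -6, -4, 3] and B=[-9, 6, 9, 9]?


d = |6+ 9| + |-6-6| + |-4-9| + |3-9|
  = 15 + 12 + 13 + 6
  = 46

46


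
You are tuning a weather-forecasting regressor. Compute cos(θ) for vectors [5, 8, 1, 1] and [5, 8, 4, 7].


A·B = 5·5 + 8·8 + 1·4 + 1·7 = 100
‖A‖ = √91 = 9.5394, ‖B‖ = √154 = 12.4097
cos = 100/(√91·√154) = 100/√14014 = 0.8447

0.8447


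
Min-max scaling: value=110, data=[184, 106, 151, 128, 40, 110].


min=40, max=184
(110-40)/(184-40) = 70/144 = 0.4861

0.4861


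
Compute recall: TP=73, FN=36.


Recall = TP/(TP+FN)
= 73/(73+36)
= 73/109 = 66.97%

66.97%


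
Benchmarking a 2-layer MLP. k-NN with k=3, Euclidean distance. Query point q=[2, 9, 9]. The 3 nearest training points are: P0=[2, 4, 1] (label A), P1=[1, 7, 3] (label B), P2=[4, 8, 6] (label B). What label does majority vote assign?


d(q,P0) = 9.434  (label A)
d(q,P1) = 6.4031  (label B)
d(q,P2) = 3.7417  (label B)
Votes: A=1, B=2
Majority → B

B


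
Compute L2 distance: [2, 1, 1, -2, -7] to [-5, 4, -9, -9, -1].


d = √((2+ 5)² + (1-4)² + (1+ 9)² + (-2+ 9)² + (-7+ 1)²)
  = √(49 + 9 + 100 + 49 + 36)
  = √243 = 15.5885

15.5885


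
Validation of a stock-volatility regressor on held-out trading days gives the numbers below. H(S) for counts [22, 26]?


Probabilities: [22/48, 26/48] ≈ [0.4583, 0.5417]
H = -((22/48)·log₂(22/48) + (26/48)·log₂(26/48))
  = 0.995 bits

0.995 bits


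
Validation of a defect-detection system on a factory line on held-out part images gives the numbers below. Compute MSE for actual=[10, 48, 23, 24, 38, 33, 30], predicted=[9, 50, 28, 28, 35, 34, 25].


Squared errors: (10-9)²=1, (48-50)²=4, (23-28)²=25, (24-28)²=16, (38-35)²=9, (33-34)²=1, (30-25)²=25
Sum = 81
MSE = 81/7 = 81/7

81/7


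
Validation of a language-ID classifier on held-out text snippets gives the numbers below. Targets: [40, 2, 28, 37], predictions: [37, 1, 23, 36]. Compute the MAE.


Absolute errors: |40-37|=3, |2-1|=1, |28-23|=5, |37-36|=1
Sum = 10
MAE = 10/4 = 5/2

5/2


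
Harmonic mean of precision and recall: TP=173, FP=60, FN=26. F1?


Precision = 173/233 = 0.7425
Recall = 173/199 = 0.8693
F1 = 2·P·R/(P+R) = 2·TP/(2·TP+FP+FN) = 346/(346+60+26) = 346/432 = 0.8009

0.8009


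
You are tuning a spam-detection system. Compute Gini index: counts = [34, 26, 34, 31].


Probabilities: [34/125, 26/125, 34/125, 31/125] ≈ [0.272, 0.208, 0.272, 0.248]
Σpᵢ² = (1156 + 676 + 1156 + 961)/125² = 3949/15625
Gini = 1 - Σpᵢ² = 1 - 3949/15625 = 0.7473

0.7473


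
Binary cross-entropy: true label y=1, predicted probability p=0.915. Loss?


BCE = -[y·ln(p) + (1-y)·ln(1-p)]
= -1·ln(0.915) - 0
= -ln(0.915) = 0.0888

0.0888


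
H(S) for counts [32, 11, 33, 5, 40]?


Probabilities: [32/121, 11/121, 33/121, 5/121, 40/121] ≈ [0.2645, 0.0909, 0.2727, 0.0413, 0.3306]
H = -((32/121)·log₂(32/121) + (11/121)·log₂(11/121) + (33/121)·log₂(33/121) + (5/121)·log₂(5/121) + (40/121)·log₂(40/121))
  = 2.051 bits

2.051 bits


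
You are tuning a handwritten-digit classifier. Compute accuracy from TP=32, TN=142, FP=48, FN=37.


Accuracy = (TP+TN)/(TP+TN+FP+FN)
= (32+142)/(259)
= 174/259 = 67.18%

67.18%


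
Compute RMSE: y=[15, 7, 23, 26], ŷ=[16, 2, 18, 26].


MSE = 51/4 = 12.75
RMSE = √(51/4) = 3.5707

3.5707


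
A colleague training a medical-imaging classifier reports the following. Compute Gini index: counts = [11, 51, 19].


Probabilities: [11/81, 51/81, 19/81] ≈ [0.1358, 0.6296, 0.2346]
Σpᵢ² = (121 + 2601 + 361)/81² = 3083/6561
Gini = 1 - Σpᵢ² = 1 - 3083/6561 = 0.5301

0.5301


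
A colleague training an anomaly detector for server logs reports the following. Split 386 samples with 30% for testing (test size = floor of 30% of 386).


Test = ⌊386·30/100⌋ = 115
Train = 386 - 115 = 271

Train: 271, Test: 115


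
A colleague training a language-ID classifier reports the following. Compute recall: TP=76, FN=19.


Recall = TP/(TP+FN)
= 76/(76+19)
= 76/95 = 80.0%

80.0%


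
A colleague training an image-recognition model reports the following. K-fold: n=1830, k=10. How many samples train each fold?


Fold size = 1830/10 = 183
Training per fold = 1830 - 183 = 1647

1647


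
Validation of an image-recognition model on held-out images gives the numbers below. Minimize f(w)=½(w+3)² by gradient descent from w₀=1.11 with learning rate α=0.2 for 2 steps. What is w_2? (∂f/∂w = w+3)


step 1: grad = 1.11+3 = 4.11; w = 1.11 - 0.2·(4.11) = 0.288
step 2: grad = 0.288+3 = 3.288; w = 0.288 - 0.2·(3.288) = -0.3696

-0.3696


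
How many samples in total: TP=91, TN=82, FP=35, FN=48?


Total = TP + TN + FP + FN
= 91 + 82 + 35 + 48
= 256
(Predicted positive: 126, predicted negative: 130)

256


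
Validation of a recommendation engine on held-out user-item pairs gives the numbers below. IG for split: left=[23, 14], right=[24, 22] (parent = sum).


Parent = [47, 36], H_parent = 0.9873
H_left = 0.9569 (n=37), H_right = 0.9986 (n=46)
H_children = (37/83)·0.9569 + (46/83)·0.9986 = 0.98
IG = 0.9873 - 0.98 = 0.0073

0.0073


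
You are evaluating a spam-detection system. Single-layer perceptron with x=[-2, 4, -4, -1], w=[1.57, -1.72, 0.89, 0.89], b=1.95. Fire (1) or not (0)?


z = (-2)·(1.57) + (4)·(-1.72) + (-4)·(0.89) + (-1)·(0.89) + 1.95
  = -12.52
step(z) = 0 (z<0)

0


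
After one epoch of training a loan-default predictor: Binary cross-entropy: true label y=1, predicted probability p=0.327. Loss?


BCE = -[y·ln(p) + (1-y)·ln(1-p)]
= -1·ln(0.327) - 0
= -ln(0.327) = 1.1178

1.1178


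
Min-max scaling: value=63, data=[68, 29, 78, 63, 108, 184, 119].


min=29, max=184
(63-29)/(184-29) = 34/155 = 0.2194

0.2194


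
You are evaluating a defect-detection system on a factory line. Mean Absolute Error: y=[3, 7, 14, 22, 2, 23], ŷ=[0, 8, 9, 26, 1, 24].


Absolute errors: |3-0|=3, |7-8|=1, |14-9|=5, |22-26|=4, |2-1|=1, |23-24|=1
Sum = 15
MAE = 15/6 = 5/2

5/2


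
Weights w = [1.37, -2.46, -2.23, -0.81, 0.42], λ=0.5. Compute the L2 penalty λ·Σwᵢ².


‖w‖₂² = (1.37)² + (-2.46)² + (-2.23)² + (-0.81)² + (0.42)²
     = 1.8769 + 6.0516 + 4.9729 + 0.6561 + 0.1764
     = 13.7339
λ·‖w‖₂² = 0.5·13.7339 = 6.86695

6.86695


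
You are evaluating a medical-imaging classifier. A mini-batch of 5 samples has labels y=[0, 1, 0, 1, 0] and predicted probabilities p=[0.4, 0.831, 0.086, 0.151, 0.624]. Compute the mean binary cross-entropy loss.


L[0] = -ln(1-0.4) = -ln(0.6) = 0.5108
L[1] = -ln(0.831) = 0.1851
L[2] = -ln(1-0.086) = -ln(0.914) = 0.0899
L[3] = -ln(0.151) = 1.8905
L[4] = -ln(1-0.624) = -ln(0.376) = 0.9782
mean = (0.5108 + 0.1851 + 0.0899 + 1.8905 + 0.9782)/5 = 0.7309

0.7309


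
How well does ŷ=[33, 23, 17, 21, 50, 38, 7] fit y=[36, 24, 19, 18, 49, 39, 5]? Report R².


ȳ = 27.1429
SS_res = Σ(y-ŷ)² = 29
SS_tot = Σ(y-ȳ)² = 1346.86
R² = 1 - SS_res/SS_tot = 1 - 0.0215 = 0.9785

0.9785


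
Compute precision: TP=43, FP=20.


Precision = TP/(TP+FP)
= 43/(43+20)
= 43/63 = 68.25%

68.25%


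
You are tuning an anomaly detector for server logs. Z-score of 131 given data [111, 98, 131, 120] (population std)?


μ = 115, σ = 12.1037
z = (131 - 115)/12.1037 = 1.3219

1.3219


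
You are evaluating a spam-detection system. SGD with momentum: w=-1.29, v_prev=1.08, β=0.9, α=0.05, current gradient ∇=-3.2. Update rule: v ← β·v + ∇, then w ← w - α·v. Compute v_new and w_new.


v_new = 0.9·1.08 - 3.2 = 0.972 - 3.2 = -2.228
w_new = -1.29 - 0.05·-2.228 = -1.29 + 0.1114 = -1.1786

v_new=-2.228, w_new=-1.1786


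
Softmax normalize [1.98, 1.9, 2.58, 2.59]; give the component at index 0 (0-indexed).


Exponentials: e^1.98=7.2427, e^1.9=6.6859, e^2.58=13.1971, e^2.59=13.3298
Sum = 40.4555
Softmax = [0.179, 0.1653, 0.3262, 0.3295]
p[0] = 7.2427/40.4555 = 0.179

0.179


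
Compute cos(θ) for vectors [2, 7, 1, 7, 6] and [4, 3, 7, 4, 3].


A·B = 2·4 + 7·3 + 1·7 + 7·4 + 6·3 = 82
‖A‖ = √139 = 11.7898, ‖B‖ = √99 = 9.9499
cos = 82/(√139·√99) = 82/√13761 = 0.699

0.699


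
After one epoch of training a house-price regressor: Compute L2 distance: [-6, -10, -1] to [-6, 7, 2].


d = √((-6+ 6)² + (-10-7)² + (-1-2)²)
  = √(0 + 289 + 9)
  = √298 = 17.2627

17.2627


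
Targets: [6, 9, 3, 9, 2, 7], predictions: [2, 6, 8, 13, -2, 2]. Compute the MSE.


Squared errors: (6-2)²=16, (9-6)²=9, (3-8)²=25, (9-13)²=16, (2+ 2)²=16, (7-2)²=25
Sum = 107
MSE = 107/6 = 107/6

107/6


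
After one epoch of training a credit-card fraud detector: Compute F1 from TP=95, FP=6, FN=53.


Precision = 95/101 = 0.9406
Recall = 95/148 = 0.6419
F1 = 2·P·R/(P+R) = 2·TP/(2·TP+FP+FN) = 190/(190+6+53) = 190/249 = 0.7631

0.7631


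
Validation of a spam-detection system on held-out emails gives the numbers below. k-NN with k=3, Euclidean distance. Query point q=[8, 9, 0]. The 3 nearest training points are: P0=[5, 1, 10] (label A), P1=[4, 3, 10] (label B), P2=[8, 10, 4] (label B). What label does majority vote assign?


d(q,P0) = 13.1529  (label A)
d(q,P1) = 12.3288  (label B)
d(q,P2) = 4.1231  (label B)
Votes: A=1, B=2
Majority → B

B


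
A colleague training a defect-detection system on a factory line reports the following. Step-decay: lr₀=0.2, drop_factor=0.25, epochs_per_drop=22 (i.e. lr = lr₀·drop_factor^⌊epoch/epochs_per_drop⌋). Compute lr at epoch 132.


n_drops = ⌊132/22⌋ = 6
lr = 0.2·0.25^6 = 0.2·0.000244140625 = 0.000048828125

0.000048828125


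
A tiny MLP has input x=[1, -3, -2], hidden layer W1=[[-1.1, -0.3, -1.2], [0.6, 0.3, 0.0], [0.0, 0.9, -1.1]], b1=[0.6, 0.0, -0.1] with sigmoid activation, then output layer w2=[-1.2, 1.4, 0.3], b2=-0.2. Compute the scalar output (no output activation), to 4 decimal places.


z1[0] = (-1.1)·(1) + (-0.3)·(-3) + (-1.2)·(-2) + 0.6 = 2.8
z1[1] = (0.6)·(1) + (0.3)·(-3) + (0.0)·(-2) + 0.0 = -0.3
z1[2] = (0.0)·(1) + (0.9)·(-3) + (-1.1)·(-2) - 0.1 = -0.6
h = sigmoid(z1) = [0.9427, 0.4256, 0.3543]
output = (-1.2)·(0.9427) + (1.4)·(0.4256) + (0.3)·(0.3543) - 0.2 = -0.6291

-0.6291


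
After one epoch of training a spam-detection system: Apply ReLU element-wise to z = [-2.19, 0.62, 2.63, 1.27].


ReLU(-2.19) = max(0, -2.19) = 0.0
ReLU(0.62) = max(0, 0.62) = 0.62
ReLU(2.63) = max(0, 2.63) = 2.63
ReLU(1.27) = max(0, 1.27) = 1.27
result = [0.0, 0.62, 2.63, 1.27]

[0.0, 0.62, 2.63, 1.27]


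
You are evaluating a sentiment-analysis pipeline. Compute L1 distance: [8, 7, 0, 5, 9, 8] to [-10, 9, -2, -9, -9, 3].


d = |8+ 10| + |7-9| + |0+ 2| + |5+ 9| + |9+ 9| + |8-3|
  = 18 + 2 + 2 + 14 + 18 + 5
  = 59

59


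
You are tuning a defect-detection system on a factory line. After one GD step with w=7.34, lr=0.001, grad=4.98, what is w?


w_new = w - α·∇
= 7.34 - 0.001·4.98
= 7.34 - 0.00498
= 7.33502

7.33502


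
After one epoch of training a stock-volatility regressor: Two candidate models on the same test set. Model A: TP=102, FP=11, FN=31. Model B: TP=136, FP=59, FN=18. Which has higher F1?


Model A: P=102/113=0.9027, R=102/133=0.7669, F1=2PR/(P+R)=2TP/(2TP+FP+FN)=204/246=0.8293
Model B: P=136/195=0.6974, R=136/154=0.8831, F1=2PR/(P+R)=2TP/(2TP+FP+FN)=272/349=0.7794
0.8293 > 0.7794 → Model A

Model A


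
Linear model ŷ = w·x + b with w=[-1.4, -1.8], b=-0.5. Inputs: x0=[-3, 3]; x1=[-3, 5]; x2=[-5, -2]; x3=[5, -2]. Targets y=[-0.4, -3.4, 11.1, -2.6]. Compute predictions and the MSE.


ŷ0 = (-1.4)·(-3) + (-1.8)·(3) - 0.5 = -1.7
ŷ1 = (-1.4)·(-3) + (-1.8)·(5) - 0.5 = -5.3
ŷ2 = (-1.4)·(-5) + (-1.8)·(-2) - 0.5 = 10.1
ŷ3 = (-1.4)·(5) + (-1.8)·(-2) - 0.5 = -3.9
errors² = [1.69, 3.61, 1.0, 1.69]
MSE = 7.9900/4 = 1.9975

1.9975


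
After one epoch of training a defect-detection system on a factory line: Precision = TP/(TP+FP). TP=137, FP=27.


Precision = TP/(TP+FP)
= 137/(137+27)
= 137/164 = 83.54%

83.54%


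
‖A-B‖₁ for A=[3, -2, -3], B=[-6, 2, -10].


d = |3+ 6| + |-2-2| + |-3+ 10|
  = 9 + 4 + 7
  = 20

20


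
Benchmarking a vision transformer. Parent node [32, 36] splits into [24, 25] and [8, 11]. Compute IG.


Parent = [32, 36], H_parent = 0.9975
H_left = 0.9997 (n=49), H_right = 0.9819 (n=19)
H_children = (49/68)·0.9997 + (19/68)·0.9819 = 0.9947
IG = 0.9975 - 0.9947 = 0.0028

0.0028


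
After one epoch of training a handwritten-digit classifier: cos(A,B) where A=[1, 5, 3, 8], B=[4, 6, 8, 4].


A·B = 1·4 + 5·6 + 3·8 + 8·4 = 90
‖A‖ = √99 = 9.9499, ‖B‖ = √132 = 11.4891
cos = 90/(√99·√132) = 90/√13068 = 0.7873

0.7873


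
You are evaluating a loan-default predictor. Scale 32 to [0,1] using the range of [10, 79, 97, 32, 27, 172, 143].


min=10, max=172
(32-10)/(172-10) = 22/162 = 0.1358

0.1358


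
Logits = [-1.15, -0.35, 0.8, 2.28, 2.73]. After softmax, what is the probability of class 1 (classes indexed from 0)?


Exponentials: e^-1.15=0.3166, e^-0.35=0.7047, e^0.8=2.2255, e^2.28=9.7767, e^2.73=15.3329
Sum = 28.3564
Softmax = [0.0112, 0.0249, 0.0785, 0.3448, 0.5407]
p[1] = 0.7047/28.3564 = 0.0249

0.0249


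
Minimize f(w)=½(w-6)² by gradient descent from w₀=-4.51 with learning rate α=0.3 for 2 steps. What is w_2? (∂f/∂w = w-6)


step 1: grad = -4.51-6 = -10.51; w = -4.51 - 0.3·(-10.51) = -1.357
step 2: grad = -1.357-6 = -7.357; w = -1.357 - 0.3·(-7.357) = 0.8501

0.8501


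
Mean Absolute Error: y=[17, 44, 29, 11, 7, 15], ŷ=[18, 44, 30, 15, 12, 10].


Absolute errors: |17-18|=1, |44-44|=0, |29-30|=1, |11-15|=4, |7-12|=5, |15-10|=5
Sum = 16
MAE = 16/6 = 8/3

8/3


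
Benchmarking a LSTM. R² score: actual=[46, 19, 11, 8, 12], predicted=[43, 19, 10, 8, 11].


ȳ = 19.2
SS_res = Σ(y-ŷ)² = 11
SS_tot = Σ(y-ȳ)² = 962.8
R² = 1 - SS_res/SS_tot = 1 - 0.0114 = 0.9886

0.9886


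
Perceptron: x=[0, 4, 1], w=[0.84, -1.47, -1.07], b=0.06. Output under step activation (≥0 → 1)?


z = (0)·(0.84) + (4)·(-1.47) + (1)·(-1.07) + 0.06
  = -6.89
step(z) = 0 (z<0)

0


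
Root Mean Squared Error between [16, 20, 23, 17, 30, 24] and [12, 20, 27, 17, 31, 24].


MSE = 33/6 = 5.5
RMSE = √(33/6) = 2.3452

2.3452


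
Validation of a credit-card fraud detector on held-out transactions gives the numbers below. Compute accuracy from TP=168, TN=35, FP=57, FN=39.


Accuracy = (TP+TN)/(TP+TN+FP+FN)
= (168+35)/(299)
= 203/299 = 67.89%

67.89%


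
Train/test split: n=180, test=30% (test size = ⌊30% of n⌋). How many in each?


Test = ⌊180·30/100⌋ = 54
Train = 180 - 54 = 126

Train: 126, Test: 54


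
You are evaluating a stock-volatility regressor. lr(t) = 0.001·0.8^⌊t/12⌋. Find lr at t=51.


n_drops = ⌊51/12⌋ = 4
lr = 0.001·0.8^4 = 0.001·0.4096 = 0.0004096

0.0004096


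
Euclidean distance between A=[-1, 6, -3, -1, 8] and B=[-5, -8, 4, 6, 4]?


d = √((-1+ 5)² + (6+ 8)² + (-3-4)² + (-1-6)² + (8-4)²)
  = √(16 + 196 + 49 + 49 + 16)
  = √326 = 18.0555

18.0555


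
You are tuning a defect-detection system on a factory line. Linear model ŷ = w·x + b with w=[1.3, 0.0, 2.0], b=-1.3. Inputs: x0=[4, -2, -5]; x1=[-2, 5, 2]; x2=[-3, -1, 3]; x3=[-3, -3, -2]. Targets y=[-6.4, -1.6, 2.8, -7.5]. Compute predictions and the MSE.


ŷ0 = (1.3)·(4) + (0.0)·(-2) + (2.0)·(-5) - 1.3 = -6.1
ŷ1 = (1.3)·(-2) + (0.0)·(5) + (2.0)·(2) - 1.3 = 0.1
ŷ2 = (1.3)·(-3) + (0.0)·(-1) + (2.0)·(3) - 1.3 = 0.8
ŷ3 = (1.3)·(-3) + (0.0)·(-3) + (2.0)·(-2) - 1.3 = -9.2
errors² = [0.09, 2.89, 4.0, 2.89]
MSE = 9.8700/4 = 2.4675

2.4675


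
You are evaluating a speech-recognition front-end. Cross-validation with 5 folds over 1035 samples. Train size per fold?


Fold size = 1035/5 = 207
Training per fold = 1035 - 207 = 828

828


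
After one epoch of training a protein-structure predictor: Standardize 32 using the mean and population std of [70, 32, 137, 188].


μ = 106.75, σ = 60.114
z = (32 - 106.75)/60.114 = -1.2435

-1.2435


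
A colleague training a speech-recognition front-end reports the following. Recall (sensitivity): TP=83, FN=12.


Recall = TP/(TP+FN)
= 83/(83+12)
= 83/95 = 87.37%

87.37%


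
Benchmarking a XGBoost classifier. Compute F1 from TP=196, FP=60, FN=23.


Precision = 196/256 = 0.7656
Recall = 196/219 = 0.895
F1 = 2·P·R/(P+R) = 2·TP/(2·TP+FP+FN) = 392/(392+60+23) = 392/475 = 0.8253

0.8253


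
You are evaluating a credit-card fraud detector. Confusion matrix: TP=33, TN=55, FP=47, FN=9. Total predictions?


Total = TP + TN + FP + FN
= 33 + 55 + 47 + 9
= 144
(Predicted positive: 80, predicted negative: 64)

144


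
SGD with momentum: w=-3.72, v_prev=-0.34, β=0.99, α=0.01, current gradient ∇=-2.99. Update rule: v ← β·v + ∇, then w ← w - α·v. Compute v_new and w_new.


v_new = 0.99·-0.34 - 2.99 = -0.3366 - 2.99 = -3.3266
w_new = -3.72 - 0.01·-3.3266 = -3.72 + 0.033266 = -3.686734

v_new=-3.3266, w_new=-3.686734


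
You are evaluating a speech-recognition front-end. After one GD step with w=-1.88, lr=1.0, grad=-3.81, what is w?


w_new = w - α·∇
= -1.88 - 1.0·-3.81
= -1.88 + 3.81
= 1.93

1.93


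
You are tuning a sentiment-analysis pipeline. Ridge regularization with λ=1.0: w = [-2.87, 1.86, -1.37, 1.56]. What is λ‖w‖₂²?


‖w‖₂² = (-2.87)² + (1.86)² + (-1.37)² + (1.56)²
     = 8.2369 + 3.4596 + 1.8769 + 2.4336
     = 16.007
λ·‖w‖₂² = 1.0·16.007 = 16.007

16.007


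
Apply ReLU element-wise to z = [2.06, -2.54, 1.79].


ReLU(2.06) = max(0, 2.06) = 2.06
ReLU(-2.54) = max(0, -2.54) = 0.0
ReLU(1.79) = max(0, 1.79) = 1.79
result = [2.06, 0.0, 1.79]

[2.06, 0.0, 1.79]


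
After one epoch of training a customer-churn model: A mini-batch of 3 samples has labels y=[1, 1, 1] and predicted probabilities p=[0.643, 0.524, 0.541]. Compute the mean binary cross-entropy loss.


L[0] = -ln(0.643) = 0.4416
L[1] = -ln(0.524) = 0.6463
L[2] = -ln(0.541) = 0.6143
mean = (0.4416 + 0.6463 + 0.6143)/3 = 0.5674

0.5674


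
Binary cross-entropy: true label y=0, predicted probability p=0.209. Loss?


BCE = -[y·ln(p) + (1-y)·ln(1-p)]
= -0 - 1·ln(1-0.209)
= -ln(0.791) = 0.2345

0.2345


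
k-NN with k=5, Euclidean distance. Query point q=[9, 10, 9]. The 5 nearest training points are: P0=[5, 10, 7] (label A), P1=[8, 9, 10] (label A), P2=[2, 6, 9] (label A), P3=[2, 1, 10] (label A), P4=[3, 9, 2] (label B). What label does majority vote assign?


d(q,P0) = 4.4721  (label A)
d(q,P1) = 1.7321  (label A)
d(q,P2) = 8.0623  (label A)
d(q,P3) = 11.4455  (label A)
d(q,P4) = 9.2736  (label B)
Votes: A=4, B=1
Majority → A

A


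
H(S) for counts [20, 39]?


Probabilities: [20/59, 39/59] ≈ [0.339, 0.661]
H = -((20/59)·log₂(20/59) + (39/59)·log₂(39/59))
  = 0.9238 bits

0.9238 bits


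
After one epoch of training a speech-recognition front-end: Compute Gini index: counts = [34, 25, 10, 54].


Probabilities: [34/123, 25/123, 10/123, 54/123] ≈ [0.2764, 0.2033, 0.0813, 0.439]
Σpᵢ² = (1156 + 625 + 100 + 2916)/123² = 4797/15129
Gini = 1 - Σpᵢ² = 1 - 4797/15129 = 0.6829

0.6829


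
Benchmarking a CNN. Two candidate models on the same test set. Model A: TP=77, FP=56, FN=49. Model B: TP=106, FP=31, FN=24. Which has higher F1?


Model A: P=77/133=0.5789, R=77/126=0.6111, F1=2PR/(P+R)=2TP/(2TP+FP+FN)=154/259=0.5946
Model B: P=106/137=0.7737, R=106/130=0.8154, F1=2PR/(P+R)=2TP/(2TP+FP+FN)=212/267=0.794
0.5946 < 0.794 → Model B

Model B


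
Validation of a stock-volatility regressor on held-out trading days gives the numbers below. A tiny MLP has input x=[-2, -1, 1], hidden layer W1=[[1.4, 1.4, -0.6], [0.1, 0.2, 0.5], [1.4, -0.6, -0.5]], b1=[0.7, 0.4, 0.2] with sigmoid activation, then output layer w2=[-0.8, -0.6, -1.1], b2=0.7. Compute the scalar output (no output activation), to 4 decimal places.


z1[0] = (1.4)·(-2) + (1.4)·(-1) + (-0.6)·(1) + 0.7 = -4.1
z1[1] = (0.1)·(-2) + (0.2)·(-1) + (0.5)·(1) + 0.4 = 0.5
z1[2] = (1.4)·(-2) + (-0.6)·(-1) + (-0.5)·(1) + 0.2 = -2.5
h = sigmoid(z1) = [0.0163, 0.6225, 0.0759]
output = (-0.8)·(0.0163) + (-0.6)·(0.6225) + (-1.1)·(0.0759) + 0.7 = 0.23

0.23


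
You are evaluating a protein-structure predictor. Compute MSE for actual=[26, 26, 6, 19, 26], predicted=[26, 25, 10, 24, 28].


Squared errors: (26-26)²=0, (26-25)²=1, (6-10)²=16, (19-24)²=25, (26-28)²=4
Sum = 46
MSE = 46/5 = 46/5

46/5


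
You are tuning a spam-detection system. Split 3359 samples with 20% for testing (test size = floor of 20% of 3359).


Test = ⌊3359·20/100⌋ = 671
Train = 3359 - 671 = 2688

Train: 2688, Test: 671


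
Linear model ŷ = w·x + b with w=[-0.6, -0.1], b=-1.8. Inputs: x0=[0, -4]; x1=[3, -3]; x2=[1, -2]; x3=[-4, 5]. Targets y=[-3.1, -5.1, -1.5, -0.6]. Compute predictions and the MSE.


ŷ0 = (-0.6)·(0) + (-0.1)·(-4) - 1.8 = -1.4
ŷ1 = (-0.6)·(3) + (-0.1)·(-3) - 1.8 = -3.3
ŷ2 = (-0.6)·(1) + (-0.1)·(-2) - 1.8 = -2.2
ŷ3 = (-0.6)·(-4) + (-0.1)·(5) - 1.8 = 0.1
errors² = [2.89, 3.24, 0.49, 0.49]
MSE = 7.1100/4 = 1.7775

1.7775


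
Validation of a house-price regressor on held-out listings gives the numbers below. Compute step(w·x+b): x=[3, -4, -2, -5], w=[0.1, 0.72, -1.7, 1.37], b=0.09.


z = (3)·(0.1) + (-4)·(0.72) + (-2)·(-1.7) + (-5)·(1.37) + 0.09
  = -5.94
step(z) = 0 (z<0)

0


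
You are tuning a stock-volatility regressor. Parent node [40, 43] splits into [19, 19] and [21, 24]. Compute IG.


Parent = [40, 43], H_parent = 0.9991
H_left = 1 (n=38), H_right = 0.9968 (n=45)
H_children = (38/83)·1 + (45/83)·0.9968 = 0.9983
IG = 0.9991 - 0.9983 = 0.0008

0.0008


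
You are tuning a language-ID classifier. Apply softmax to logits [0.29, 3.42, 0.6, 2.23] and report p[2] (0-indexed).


Exponentials: e^0.29=1.3364, e^3.42=30.5694, e^0.6=1.8221, e^2.23=9.2999
Sum = 43.0278
Softmax = [0.0311, 0.7105, 0.0423, 0.2161]
p[2] = 1.8221/43.0278 = 0.0423

0.0423


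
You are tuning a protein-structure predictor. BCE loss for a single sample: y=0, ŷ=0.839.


BCE = -[y·ln(p) + (1-y)·ln(1-p)]
= -0 - 1·ln(1-0.839)
= -ln(0.161) = 1.8264

1.8264


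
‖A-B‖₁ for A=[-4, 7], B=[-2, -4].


d = |-4+ 2| + |7+ 4|
  = 2 + 11
  = 13

13


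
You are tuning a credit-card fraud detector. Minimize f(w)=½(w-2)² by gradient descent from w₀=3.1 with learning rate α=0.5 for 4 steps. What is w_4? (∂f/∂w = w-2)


step 1: grad = 3.1-2 = 1.1; w = 3.1 - 0.5·(1.1) = 2.55
step 2: grad = 2.55-2 = 0.55; w = 2.55 - 0.5·(0.55) = 2.275
step 3: grad = 2.275-2 = 0.275; w = 2.275 - 0.5·(0.275) = 2.1375
step 4: grad = 2.1375-2 = 0.1375; w = 2.1375 - 0.5·(0.1375) = 2.06875

2.06875


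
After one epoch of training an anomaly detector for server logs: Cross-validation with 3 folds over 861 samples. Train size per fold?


Fold size = 861/3 = 287
Training per fold = 861 - 287 = 574

574


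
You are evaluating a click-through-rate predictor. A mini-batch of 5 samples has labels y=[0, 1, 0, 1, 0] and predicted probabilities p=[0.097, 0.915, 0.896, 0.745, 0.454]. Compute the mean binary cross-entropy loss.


L[0] = -ln(1-0.097) = -ln(0.903) = 0.102
L[1] = -ln(0.915) = 0.0888
L[2] = -ln(1-0.896) = -ln(0.104) = 2.2634
L[3] = -ln(0.745) = 0.2944
L[4] = -ln(1-0.454) = -ln(0.546) = 0.6051
mean = (0.102 + 0.0888 + 2.2634 + 0.2944 + 0.6051)/5 = 0.6707

0.6707


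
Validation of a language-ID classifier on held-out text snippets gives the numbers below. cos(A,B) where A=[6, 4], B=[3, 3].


A·B = 6·3 + 4·3 = 30
‖A‖ = √52 = 7.2111, ‖B‖ = √18 = 4.2426
cos = 30/(√52·√18) = 30/√936 = 0.9806

0.9806


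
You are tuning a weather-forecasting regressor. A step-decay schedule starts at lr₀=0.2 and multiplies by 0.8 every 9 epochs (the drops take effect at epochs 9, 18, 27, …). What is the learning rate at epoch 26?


n_drops = ⌊26/9⌋ = 2
lr = 0.2·0.8^2 = 0.2·0.64 = 0.128

0.128


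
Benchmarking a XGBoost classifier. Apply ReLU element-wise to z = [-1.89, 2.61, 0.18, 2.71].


ReLU(-1.89) = max(0, -1.89) = 0.0
ReLU(2.61) = max(0, 2.61) = 2.61
ReLU(0.18) = max(0, 0.18) = 0.18
ReLU(2.71) = max(0, 2.71) = 2.71
result = [0.0, 2.61, 0.18, 2.71]

[0.0, 2.61, 0.18, 2.71]


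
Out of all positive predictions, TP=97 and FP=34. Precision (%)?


Precision = TP/(TP+FP)
= 97/(97+34)
= 97/131 = 74.05%

74.05%


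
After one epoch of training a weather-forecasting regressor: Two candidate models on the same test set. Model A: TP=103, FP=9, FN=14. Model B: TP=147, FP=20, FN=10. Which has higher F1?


Model A: P=103/112=0.9196, R=103/117=0.8803, F1=2PR/(P+R)=2TP/(2TP+FP+FN)=206/229=0.8996
Model B: P=147/167=0.8802, R=147/157=0.9363, F1=2PR/(P+R)=2TP/(2TP+FP+FN)=294/324=0.9074
0.8996 < 0.9074 → Model B

Model B


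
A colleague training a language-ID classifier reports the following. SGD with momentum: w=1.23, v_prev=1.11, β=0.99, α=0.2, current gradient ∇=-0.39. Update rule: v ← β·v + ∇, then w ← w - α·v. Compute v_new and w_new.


v_new = 0.99·1.11 - 0.39 = 1.0989 - 0.39 = 0.7089
w_new = 1.23 - 0.2·0.7089 = 1.23 - 0.14178 = 1.08822

v_new=0.7089, w_new=1.08822


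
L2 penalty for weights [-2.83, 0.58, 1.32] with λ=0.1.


‖w‖₂² = (-2.83)² + (0.58)² + (1.32)²
     = 8.0089 + 0.3364 + 1.7424
     = 10.0877
λ·‖w‖₂² = 0.1·10.0877 = 1.00877

1.00877


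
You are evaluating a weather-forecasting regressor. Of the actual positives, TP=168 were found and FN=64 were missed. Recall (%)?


Recall = TP/(TP+FN)
= 168/(168+64)
= 168/232 = 72.41%

72.41%


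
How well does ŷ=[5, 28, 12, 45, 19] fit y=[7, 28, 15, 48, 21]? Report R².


ȳ = 23.8
SS_res = Σ(y-ŷ)² = 26
SS_tot = Σ(y-ȳ)² = 970.8
R² = 1 - SS_res/SS_tot = 1 - 0.0268 = 0.9732

0.9732


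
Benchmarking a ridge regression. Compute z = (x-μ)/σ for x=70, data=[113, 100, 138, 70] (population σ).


μ = 105.25, σ = 24.5089
z = (70 - 105.25)/24.5089 = -1.4383

-1.4383


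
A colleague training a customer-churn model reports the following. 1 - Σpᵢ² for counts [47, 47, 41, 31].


Probabilities: [47/166, 47/166, 41/166, 31/166] ≈ [0.2831, 0.2831, 0.247, 0.1867]
Σpᵢ² = (2209 + 2209 + 1681 + 961)/166² = 7060/27556
Gini = 1 - Σpᵢ² = 1 - 7060/27556 = 0.7438

0.7438


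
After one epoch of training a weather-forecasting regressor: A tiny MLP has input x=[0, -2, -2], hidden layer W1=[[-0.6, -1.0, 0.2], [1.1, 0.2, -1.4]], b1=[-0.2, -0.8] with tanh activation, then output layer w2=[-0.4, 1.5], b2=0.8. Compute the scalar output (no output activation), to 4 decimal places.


z1[0] = (-0.6)·(0) + (-1.0)·(-2) + (0.2)·(-2) - 0.2 = 1.4
z1[1] = (1.1)·(0) + (0.2)·(-2) + (-1.4)·(-2) - 0.8 = 1.6
h = tanh(z1) = [0.8854, 0.9217]
output = (-0.4)·(0.8854) + (1.5)·(0.9217) + 0.8 = 1.8284

1.8284


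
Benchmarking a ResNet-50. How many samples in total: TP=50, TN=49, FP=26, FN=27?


Total = TP + TN + FP + FN
= 50 + 49 + 26 + 27
= 152
(Predicted positive: 76, predicted negative: 76)

152


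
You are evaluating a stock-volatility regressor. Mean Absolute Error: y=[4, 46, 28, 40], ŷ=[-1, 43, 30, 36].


Absolute errors: |4+ 1|=5, |46-43|=3, |28-30|=2, |40-36|=4
Sum = 14
MAE = 14/4 = 7/2

7/2


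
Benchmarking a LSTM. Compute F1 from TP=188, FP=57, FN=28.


Precision = 188/245 = 0.7673
Recall = 188/216 = 0.8704
F1 = 2·P·R/(P+R) = 2·TP/(2·TP+FP+FN) = 376/(376+57+28) = 376/461 = 0.8156

0.8156


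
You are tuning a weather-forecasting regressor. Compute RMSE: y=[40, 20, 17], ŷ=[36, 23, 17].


MSE = 25/3 = 8.3333
RMSE = √(25/3) = 2.8868

2.8868


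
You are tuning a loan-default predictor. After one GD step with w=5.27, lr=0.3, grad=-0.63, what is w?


w_new = w - α·∇
= 5.27 - 0.3·-0.63
= 5.27 + 0.189
= 5.459

5.459


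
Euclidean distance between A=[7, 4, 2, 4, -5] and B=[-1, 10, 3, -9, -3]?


d = √((7+ 1)² + (4-10)² + (2-3)² + (4+ 9)² + (-5+ 3)²)
  = √(64 + 36 + 1 + 169 + 4)
  = √274 = 16.5529

16.5529


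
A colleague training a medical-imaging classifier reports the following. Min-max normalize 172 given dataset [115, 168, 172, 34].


min=34, max=172
(172-34)/(172-34) = 138/138 = 1.0

1.0


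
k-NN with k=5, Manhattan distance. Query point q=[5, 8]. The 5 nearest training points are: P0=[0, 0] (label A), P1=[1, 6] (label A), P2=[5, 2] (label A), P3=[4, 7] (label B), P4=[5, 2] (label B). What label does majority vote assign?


d(q,P0) = 13  (label A)
d(q,P1) = 6  (label A)
d(q,P2) = 6  (label A)
d(q,P3) = 2  (label B)
d(q,P4) = 6  (label B)
Votes: A=3, B=2
Majority → A

A


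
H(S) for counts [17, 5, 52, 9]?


Probabilities: [17/83, 5/83, 52/83, 9/83] ≈ [0.2048, 0.0602, 0.6265, 0.1084]
H = -((17/83)·log₂(17/83) + (5/83)·log₂(5/83) + (52/83)·log₂(52/83) + (9/83)·log₂(9/83))
  = 1.4829 bits

1.4829 bits


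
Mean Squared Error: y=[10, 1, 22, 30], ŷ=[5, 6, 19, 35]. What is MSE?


Squared errors: (10-5)²=25, (1-6)²=25, (22-19)²=9, (30-35)²=25
Sum = 84
MSE = 84/4 = 21

21


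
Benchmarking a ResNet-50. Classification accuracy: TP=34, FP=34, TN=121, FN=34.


Accuracy = (TP+TN)/(TP+TN+FP+FN)
= (34+121)/(223)
= 155/223 = 69.51%

69.51%


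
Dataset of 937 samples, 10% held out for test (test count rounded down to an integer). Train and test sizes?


Test = ⌊937·10/100⌋ = 93
Train = 937 - 93 = 844

Train: 844, Test: 93


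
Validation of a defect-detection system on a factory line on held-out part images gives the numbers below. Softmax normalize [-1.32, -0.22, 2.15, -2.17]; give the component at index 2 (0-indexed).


Exponentials: e^-1.32=0.2671, e^-0.22=0.8025, e^2.15=8.5849, e^-2.17=0.1142
Sum = 9.7687
Softmax = [0.0273, 0.0822, 0.8788, 0.0117]
p[2] = 8.5849/9.7687 = 0.8788

0.8788
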